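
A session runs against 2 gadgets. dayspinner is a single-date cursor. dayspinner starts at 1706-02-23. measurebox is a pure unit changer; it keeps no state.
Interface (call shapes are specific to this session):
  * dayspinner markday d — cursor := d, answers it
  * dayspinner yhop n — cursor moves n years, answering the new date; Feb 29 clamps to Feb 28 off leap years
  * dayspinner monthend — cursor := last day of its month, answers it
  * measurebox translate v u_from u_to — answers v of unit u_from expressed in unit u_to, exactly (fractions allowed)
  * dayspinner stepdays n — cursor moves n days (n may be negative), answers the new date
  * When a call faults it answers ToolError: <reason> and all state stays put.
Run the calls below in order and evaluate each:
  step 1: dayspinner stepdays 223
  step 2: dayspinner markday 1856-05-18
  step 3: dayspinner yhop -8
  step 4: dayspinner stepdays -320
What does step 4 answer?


Answer: 1847-07-03

Derivation:
I call dayspinner stepdays on n: 223, and get 1706-10-04.
I use dayspinner markday on d: 1856-05-18, which returns 1856-05-18.
Calling dayspinner yhop on n: -8, yielding 1848-05-18.
I use dayspinner stepdays on n: -320: 1847-07-03.


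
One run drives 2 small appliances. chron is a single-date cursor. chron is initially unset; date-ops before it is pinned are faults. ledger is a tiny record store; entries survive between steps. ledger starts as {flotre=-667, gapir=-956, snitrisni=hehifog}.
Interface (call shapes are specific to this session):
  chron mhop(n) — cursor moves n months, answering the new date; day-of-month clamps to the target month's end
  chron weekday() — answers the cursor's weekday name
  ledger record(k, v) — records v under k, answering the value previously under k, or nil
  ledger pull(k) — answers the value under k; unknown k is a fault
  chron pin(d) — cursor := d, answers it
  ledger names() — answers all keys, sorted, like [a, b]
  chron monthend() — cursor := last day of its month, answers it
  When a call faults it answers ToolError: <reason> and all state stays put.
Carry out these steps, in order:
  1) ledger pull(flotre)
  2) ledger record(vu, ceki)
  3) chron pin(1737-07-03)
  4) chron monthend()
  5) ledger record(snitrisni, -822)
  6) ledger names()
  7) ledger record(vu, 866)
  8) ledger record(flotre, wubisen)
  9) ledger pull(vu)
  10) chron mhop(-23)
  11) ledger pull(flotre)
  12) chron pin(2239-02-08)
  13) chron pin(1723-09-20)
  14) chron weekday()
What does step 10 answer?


> ledger pull k='flotre'
:: -667
> ledger record k='vu' v='ceki'
:: nil
> chron pin d='1737-07-03'
:: 1737-07-03
> chron monthend
:: 1737-07-31
> ledger record k='snitrisni' v='-822'
:: hehifog
> ledger names
:: [flotre, gapir, snitrisni, vu]
> ledger record k='vu' v='866'
:: ceki
> ledger record k='flotre' v='wubisen'
:: -667
> ledger pull k='vu'
:: 866
> chron mhop n='-23'
:: 1735-08-31
> ledger pull k='flotre'
:: wubisen
> chron pin d='2239-02-08'
:: 2239-02-08
> chron pin d='1723-09-20'
:: 1723-09-20
> chron weekday
:: Monday

Answer: 1735-08-31


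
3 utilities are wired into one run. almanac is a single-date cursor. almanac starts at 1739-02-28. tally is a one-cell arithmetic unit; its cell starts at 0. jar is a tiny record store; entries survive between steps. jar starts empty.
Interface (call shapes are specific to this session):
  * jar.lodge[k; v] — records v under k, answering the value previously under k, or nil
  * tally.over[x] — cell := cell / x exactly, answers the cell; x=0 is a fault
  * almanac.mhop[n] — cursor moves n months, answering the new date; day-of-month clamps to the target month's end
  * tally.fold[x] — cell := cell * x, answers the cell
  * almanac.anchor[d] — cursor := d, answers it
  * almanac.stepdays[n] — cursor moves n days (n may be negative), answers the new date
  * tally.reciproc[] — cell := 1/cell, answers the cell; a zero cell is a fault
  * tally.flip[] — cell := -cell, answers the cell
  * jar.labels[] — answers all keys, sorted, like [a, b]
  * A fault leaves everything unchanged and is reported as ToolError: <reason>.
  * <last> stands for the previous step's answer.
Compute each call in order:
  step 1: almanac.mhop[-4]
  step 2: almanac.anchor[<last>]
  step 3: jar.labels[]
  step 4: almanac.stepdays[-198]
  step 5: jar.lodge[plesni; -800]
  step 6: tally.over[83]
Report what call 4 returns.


Do: almanac.mhop[n→-4]
See: 1738-10-28
Do: almanac.anchor[d→<last>]
See: 1738-10-28
Do: jar.labels[]
See: []
Do: almanac.stepdays[n→-198]
See: 1738-04-13
Do: jar.lodge[k→plesni; v→-800]
See: nil
Do: tally.over[x→83]
See: 0

Answer: 1738-04-13


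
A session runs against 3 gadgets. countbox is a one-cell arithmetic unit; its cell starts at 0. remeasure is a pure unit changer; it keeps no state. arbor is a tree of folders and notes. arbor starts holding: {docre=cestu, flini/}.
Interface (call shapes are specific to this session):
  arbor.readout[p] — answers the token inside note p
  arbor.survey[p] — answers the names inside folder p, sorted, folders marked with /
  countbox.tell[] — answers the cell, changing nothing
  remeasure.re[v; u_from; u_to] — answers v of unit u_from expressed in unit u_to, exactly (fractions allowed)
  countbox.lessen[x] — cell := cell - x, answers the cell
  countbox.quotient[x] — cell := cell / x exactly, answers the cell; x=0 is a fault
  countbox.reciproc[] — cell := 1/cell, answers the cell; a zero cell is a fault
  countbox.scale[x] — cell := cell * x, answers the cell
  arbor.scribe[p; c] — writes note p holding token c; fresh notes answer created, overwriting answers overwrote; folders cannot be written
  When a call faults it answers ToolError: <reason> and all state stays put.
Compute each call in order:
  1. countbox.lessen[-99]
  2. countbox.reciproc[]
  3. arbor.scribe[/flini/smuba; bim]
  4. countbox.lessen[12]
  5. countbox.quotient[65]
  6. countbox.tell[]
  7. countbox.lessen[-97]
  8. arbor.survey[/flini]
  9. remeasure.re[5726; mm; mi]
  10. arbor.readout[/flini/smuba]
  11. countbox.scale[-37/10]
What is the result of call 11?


Do: countbox.lessen[x: -99]
See: 99
Do: countbox.reciproc[]
See: 1/99
Do: arbor.scribe[p: /flini/smuba; c: bim]
See: created
Do: countbox.lessen[x: 12]
See: -1187/99
Do: countbox.quotient[x: 65]
See: -1187/6435
Do: countbox.tell[]
See: -1187/6435
Do: countbox.lessen[x: -97]
See: 623008/6435
Do: arbor.survey[p: /flini]
See: [smuba]
Do: remeasure.re[v: 5726; u_from: mm; u_to: mi]
See: 2863/804672
Do: arbor.readout[p: /flini/smuba]
See: bim
Do: countbox.scale[x: -37/10]
See: -11525648/32175

Answer: -11525648/32175


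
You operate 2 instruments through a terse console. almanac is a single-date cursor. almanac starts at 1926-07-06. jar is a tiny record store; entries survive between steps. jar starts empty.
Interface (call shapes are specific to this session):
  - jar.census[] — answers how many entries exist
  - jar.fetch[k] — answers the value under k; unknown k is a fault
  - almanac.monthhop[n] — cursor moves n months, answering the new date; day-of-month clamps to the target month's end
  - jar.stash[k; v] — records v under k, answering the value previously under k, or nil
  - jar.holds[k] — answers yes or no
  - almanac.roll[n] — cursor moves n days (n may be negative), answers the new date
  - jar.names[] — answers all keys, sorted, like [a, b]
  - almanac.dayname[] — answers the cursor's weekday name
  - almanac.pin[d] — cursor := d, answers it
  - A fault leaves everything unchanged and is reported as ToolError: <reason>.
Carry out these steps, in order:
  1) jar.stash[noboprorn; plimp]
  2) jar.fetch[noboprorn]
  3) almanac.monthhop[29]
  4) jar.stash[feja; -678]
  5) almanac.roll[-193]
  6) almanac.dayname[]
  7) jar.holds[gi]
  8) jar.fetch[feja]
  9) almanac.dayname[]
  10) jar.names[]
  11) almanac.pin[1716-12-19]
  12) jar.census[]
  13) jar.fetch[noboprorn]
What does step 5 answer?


Answer: 1928-05-27

Derivation:
Do: stash[k='noboprorn'; v='plimp']
See: nil
Do: fetch[k='noboprorn']
See: plimp
Do: monthhop[n='29']
See: 1928-12-06
Do: stash[k='feja'; v='-678']
See: nil
Do: roll[n='-193']
See: 1928-05-27
Do: dayname[]
See: Sunday
Do: holds[k='gi']
See: no
Do: fetch[k='feja']
See: -678
Do: dayname[]
See: Sunday
Do: names[]
See: [feja, noboprorn]
Do: pin[d='1716-12-19']
See: 1716-12-19
Do: census[]
See: 2
Do: fetch[k='noboprorn']
See: plimp


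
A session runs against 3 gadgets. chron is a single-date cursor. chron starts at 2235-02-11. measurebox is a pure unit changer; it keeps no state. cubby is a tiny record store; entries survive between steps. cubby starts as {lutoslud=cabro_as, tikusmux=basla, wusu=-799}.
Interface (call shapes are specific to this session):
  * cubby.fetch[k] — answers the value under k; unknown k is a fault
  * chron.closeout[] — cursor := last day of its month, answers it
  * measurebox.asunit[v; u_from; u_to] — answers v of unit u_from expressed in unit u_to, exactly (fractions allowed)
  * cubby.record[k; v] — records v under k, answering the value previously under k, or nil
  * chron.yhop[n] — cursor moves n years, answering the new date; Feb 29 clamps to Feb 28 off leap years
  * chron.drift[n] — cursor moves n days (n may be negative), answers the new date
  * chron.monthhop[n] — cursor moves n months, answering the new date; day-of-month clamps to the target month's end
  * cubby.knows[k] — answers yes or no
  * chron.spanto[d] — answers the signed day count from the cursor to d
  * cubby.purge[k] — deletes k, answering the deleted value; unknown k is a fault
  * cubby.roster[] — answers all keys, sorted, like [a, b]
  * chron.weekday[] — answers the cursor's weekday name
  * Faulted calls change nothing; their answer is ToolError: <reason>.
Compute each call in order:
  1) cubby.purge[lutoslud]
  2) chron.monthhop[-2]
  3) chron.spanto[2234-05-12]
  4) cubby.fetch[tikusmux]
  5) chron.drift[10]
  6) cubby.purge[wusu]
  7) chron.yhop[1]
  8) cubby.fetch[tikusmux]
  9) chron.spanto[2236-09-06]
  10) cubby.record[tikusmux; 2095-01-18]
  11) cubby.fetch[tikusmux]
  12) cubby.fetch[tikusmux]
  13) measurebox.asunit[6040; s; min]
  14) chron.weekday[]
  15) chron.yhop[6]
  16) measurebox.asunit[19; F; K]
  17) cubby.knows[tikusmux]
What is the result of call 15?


Step: purge[k→lutoslud]
Result: cabro_as
Step: monthhop[n→-2]
Result: 2234-12-11
Step: spanto[d→2234-05-12]
Result: -213
Step: fetch[k→tikusmux]
Result: basla
Step: drift[n→10]
Result: 2234-12-21
Step: purge[k→wusu]
Result: -799
Step: yhop[n→1]
Result: 2235-12-21
Step: fetch[k→tikusmux]
Result: basla
Step: spanto[d→2236-09-06]
Result: 260
Step: record[k→tikusmux; v→2095-01-18]
Result: basla
Step: fetch[k→tikusmux]
Result: 2095-01-18
Step: fetch[k→tikusmux]
Result: 2095-01-18
Step: asunit[v→6040; u_from→s; u_to→min]
Result: 302/3
Step: weekday[]
Result: Monday
Step: yhop[n→6]
Result: 2241-12-21
Step: asunit[v→19; u_from→F; u_to→K]
Result: 47867/180
Step: knows[k→tikusmux]
Result: yes

Answer: 2241-12-21


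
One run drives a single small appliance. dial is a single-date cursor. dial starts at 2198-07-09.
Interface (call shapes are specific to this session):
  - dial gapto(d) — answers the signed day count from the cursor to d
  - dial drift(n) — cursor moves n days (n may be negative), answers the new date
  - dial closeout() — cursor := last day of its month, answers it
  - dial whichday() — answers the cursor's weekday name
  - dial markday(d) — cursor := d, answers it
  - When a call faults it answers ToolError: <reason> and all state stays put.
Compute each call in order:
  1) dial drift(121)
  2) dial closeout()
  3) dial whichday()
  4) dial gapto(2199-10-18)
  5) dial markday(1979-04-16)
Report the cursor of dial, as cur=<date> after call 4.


Act: dial drift[n=121]
Obs: 2198-11-07
Act: dial closeout[]
Obs: 2198-11-30
Act: dial whichday[]
Obs: Friday
Act: dial gapto[d=2199-10-18]
Obs: 322
Act: dial markday[d=1979-04-16]
Obs: 1979-04-16

Answer: cur=2198-11-30


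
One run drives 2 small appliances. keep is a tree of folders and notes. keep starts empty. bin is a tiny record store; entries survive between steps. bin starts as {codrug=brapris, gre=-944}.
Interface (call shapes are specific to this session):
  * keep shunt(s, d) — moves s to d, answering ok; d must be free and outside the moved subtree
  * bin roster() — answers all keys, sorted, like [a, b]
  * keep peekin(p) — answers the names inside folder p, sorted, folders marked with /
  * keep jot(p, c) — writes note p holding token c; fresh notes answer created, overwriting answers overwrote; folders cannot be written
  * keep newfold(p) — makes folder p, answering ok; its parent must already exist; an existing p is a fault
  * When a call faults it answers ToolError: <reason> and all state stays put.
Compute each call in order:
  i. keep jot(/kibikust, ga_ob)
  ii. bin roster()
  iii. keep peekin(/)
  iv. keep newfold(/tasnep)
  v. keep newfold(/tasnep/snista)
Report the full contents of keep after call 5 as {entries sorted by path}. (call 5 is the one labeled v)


Answer: {kibikust=ga_ob, tasnep/, tasnep/snista/}

Derivation:
Next I call keep jot using p: /kibikust, c: ga_ob, → created.
I use bin roster(), — result: [codrug, gre].
Using keep peekin using p: /, and observe [kibikust].
Invoking keep newfold using p: /tasnep, which returns ok.
I try keep newfold using p: /tasnep/snista, which returns ok.


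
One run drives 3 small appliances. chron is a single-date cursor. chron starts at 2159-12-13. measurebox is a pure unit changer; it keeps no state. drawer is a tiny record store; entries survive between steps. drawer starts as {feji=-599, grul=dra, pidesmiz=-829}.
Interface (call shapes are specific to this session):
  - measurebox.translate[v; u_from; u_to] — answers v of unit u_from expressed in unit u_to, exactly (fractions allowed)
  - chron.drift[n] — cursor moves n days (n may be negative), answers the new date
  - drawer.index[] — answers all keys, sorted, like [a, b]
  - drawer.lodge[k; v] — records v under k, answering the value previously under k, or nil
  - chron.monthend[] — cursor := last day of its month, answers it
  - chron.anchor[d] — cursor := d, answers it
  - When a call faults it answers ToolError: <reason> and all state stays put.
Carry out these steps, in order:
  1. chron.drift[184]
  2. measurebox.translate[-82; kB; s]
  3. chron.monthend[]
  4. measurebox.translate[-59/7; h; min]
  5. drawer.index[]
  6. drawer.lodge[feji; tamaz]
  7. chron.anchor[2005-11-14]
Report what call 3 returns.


>>> chron.drift n=184
[out] 2160-06-14
>>> measurebox.translate v=-82 u_from=kB u_to=s
[out] ToolError: incompatible units
>>> chron.monthend
[out] 2160-06-30
>>> measurebox.translate v=-59/7 u_from=h u_to=min
[out] -3540/7
>>> drawer.index
[out] [feji, grul, pidesmiz]
>>> drawer.lodge k=feji v=tamaz
[out] -599
>>> chron.anchor d=2005-11-14
[out] 2005-11-14

Answer: 2160-06-30


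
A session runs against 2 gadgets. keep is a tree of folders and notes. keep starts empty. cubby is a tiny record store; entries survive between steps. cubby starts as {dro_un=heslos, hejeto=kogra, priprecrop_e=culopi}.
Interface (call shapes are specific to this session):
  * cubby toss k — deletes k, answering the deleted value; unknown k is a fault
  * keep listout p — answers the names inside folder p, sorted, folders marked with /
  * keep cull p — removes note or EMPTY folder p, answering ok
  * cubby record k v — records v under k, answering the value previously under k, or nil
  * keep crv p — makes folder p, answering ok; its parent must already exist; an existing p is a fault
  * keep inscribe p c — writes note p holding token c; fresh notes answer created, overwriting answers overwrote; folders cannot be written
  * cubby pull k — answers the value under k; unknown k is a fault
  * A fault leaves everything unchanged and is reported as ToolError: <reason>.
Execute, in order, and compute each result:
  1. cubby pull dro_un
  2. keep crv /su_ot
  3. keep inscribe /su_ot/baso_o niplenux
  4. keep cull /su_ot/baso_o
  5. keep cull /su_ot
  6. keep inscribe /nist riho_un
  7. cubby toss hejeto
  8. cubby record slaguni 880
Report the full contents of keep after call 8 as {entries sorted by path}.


Do: cubby pull[dro_un]
See: heslos
Do: keep crv[/su_ot]
See: ok
Do: keep inscribe[/su_ot/baso_o; niplenux]
See: created
Do: keep cull[/su_ot/baso_o]
See: ok
Do: keep cull[/su_ot]
See: ok
Do: keep inscribe[/nist; riho_un]
See: created
Do: cubby toss[hejeto]
See: kogra
Do: cubby record[slaguni; 880]
See: nil

Answer: {nist=riho_un}


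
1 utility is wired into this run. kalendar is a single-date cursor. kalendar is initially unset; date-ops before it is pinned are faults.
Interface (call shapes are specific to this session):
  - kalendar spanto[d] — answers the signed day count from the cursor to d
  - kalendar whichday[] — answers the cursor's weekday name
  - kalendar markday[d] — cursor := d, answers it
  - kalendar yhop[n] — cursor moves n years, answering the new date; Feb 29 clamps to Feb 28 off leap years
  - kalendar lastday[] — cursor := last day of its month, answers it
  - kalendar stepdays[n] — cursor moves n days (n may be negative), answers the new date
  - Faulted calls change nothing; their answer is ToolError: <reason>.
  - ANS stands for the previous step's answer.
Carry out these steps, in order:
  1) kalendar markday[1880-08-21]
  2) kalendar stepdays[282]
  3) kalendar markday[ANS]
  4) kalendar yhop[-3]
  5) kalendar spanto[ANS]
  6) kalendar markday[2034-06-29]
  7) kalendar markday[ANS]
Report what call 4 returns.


-- 1. kalendar markday(d: 1880-08-21) == 1880-08-21
-- 2. kalendar stepdays(n: 282) == 1881-05-30
-- 3. kalendar markday(d: ANS) == 1881-05-30
-- 4. kalendar yhop(n: -3) == 1878-05-30
-- 5. kalendar spanto(d: ANS) == 0
-- 6. kalendar markday(d: 2034-06-29) == 2034-06-29
-- 7. kalendar markday(d: ANS) == 2034-06-29

Answer: 1878-05-30


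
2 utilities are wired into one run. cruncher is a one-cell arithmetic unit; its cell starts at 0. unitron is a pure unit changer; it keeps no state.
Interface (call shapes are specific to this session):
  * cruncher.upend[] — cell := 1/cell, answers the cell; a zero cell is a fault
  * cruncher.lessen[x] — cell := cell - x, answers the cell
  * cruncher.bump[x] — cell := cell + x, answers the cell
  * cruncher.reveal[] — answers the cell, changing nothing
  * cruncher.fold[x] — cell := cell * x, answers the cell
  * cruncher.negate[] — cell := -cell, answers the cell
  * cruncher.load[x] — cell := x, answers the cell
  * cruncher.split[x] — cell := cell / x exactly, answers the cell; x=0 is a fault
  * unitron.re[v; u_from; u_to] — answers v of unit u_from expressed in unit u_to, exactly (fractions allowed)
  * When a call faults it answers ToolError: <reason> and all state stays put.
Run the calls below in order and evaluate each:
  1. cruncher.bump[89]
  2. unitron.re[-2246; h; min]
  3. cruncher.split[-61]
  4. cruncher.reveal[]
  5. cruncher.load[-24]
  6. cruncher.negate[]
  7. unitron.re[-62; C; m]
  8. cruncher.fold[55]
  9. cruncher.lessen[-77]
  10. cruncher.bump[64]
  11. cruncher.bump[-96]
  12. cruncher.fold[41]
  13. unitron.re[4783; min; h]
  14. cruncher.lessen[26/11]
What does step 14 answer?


Answer: 615589/11

Derivation:
> cruncher.bump x=89
  89
> unitron.re v=-2246 u_from=h u_to=min
  -134760
> cruncher.split x=-61
  -89/61
> cruncher.reveal
  -89/61
> cruncher.load x=-24
  -24
> cruncher.negate
  24
> unitron.re v=-62 u_from=C u_to=m
  ToolError: incompatible units
> cruncher.fold x=55
  1320
> cruncher.lessen x=-77
  1397
> cruncher.bump x=64
  1461
> cruncher.bump x=-96
  1365
> cruncher.fold x=41
  55965
> unitron.re v=4783 u_from=min u_to=h
  4783/60
> cruncher.lessen x=26/11
  615589/11


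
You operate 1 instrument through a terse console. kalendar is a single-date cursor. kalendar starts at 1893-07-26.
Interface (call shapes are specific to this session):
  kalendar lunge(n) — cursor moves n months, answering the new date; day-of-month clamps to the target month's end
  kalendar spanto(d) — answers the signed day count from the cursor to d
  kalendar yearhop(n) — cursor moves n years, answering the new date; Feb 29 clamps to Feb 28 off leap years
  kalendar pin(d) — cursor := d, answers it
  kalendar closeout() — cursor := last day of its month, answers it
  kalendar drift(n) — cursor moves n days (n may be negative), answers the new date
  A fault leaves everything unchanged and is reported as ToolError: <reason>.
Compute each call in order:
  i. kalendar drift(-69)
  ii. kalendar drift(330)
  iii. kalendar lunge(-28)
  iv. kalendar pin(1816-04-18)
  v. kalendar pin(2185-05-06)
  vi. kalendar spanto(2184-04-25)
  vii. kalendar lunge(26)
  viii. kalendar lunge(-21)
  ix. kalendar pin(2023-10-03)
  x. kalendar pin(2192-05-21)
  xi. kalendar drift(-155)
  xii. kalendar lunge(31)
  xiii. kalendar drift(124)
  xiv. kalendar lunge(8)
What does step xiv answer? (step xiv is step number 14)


Answer: 2195-07-19

Derivation:
Step: kalendar drift[n: -69]
Result: 1893-05-18
Step: kalendar drift[n: 330]
Result: 1894-04-13
Step: kalendar lunge[n: -28]
Result: 1891-12-13
Step: kalendar pin[d: 1816-04-18]
Result: 1816-04-18
Step: kalendar pin[d: 2185-05-06]
Result: 2185-05-06
Step: kalendar spanto[d: 2184-04-25]
Result: -376
Step: kalendar lunge[n: 26]
Result: 2187-07-06
Step: kalendar lunge[n: -21]
Result: 2185-10-06
Step: kalendar pin[d: 2023-10-03]
Result: 2023-10-03
Step: kalendar pin[d: 2192-05-21]
Result: 2192-05-21
Step: kalendar drift[n: -155]
Result: 2191-12-18
Step: kalendar lunge[n: 31]
Result: 2194-07-18
Step: kalendar drift[n: 124]
Result: 2194-11-19
Step: kalendar lunge[n: 8]
Result: 2195-07-19


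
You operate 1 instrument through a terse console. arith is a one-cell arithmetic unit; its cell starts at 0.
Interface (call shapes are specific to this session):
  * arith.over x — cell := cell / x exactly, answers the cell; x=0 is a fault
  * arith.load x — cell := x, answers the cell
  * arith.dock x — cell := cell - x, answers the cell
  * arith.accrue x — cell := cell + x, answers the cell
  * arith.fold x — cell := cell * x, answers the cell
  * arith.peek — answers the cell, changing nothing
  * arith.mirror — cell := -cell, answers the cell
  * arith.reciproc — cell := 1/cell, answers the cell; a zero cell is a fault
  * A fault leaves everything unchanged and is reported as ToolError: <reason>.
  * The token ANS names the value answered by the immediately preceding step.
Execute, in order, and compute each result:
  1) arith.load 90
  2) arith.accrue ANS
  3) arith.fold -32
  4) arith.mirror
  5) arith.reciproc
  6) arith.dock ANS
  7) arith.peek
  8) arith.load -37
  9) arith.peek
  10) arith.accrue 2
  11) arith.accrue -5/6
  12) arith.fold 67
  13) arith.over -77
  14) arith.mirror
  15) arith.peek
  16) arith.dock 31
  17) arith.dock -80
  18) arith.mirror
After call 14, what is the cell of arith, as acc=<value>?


Answer: acc=-14405/462

Derivation:
> load x: 90
:: 90
> accrue x: ANS
:: 180
> fold x: -32
:: -5760
> mirror
:: 5760
> reciproc
:: 1/5760
> dock x: ANS
:: 0
> peek
:: 0
> load x: -37
:: -37
> peek
:: -37
> accrue x: 2
:: -35
> accrue x: -5/6
:: -215/6
> fold x: 67
:: -14405/6
> over x: -77
:: 14405/462
> mirror
:: -14405/462
> peek
:: -14405/462
> dock x: 31
:: -28727/462
> dock x: -80
:: 8233/462
> mirror
:: -8233/462


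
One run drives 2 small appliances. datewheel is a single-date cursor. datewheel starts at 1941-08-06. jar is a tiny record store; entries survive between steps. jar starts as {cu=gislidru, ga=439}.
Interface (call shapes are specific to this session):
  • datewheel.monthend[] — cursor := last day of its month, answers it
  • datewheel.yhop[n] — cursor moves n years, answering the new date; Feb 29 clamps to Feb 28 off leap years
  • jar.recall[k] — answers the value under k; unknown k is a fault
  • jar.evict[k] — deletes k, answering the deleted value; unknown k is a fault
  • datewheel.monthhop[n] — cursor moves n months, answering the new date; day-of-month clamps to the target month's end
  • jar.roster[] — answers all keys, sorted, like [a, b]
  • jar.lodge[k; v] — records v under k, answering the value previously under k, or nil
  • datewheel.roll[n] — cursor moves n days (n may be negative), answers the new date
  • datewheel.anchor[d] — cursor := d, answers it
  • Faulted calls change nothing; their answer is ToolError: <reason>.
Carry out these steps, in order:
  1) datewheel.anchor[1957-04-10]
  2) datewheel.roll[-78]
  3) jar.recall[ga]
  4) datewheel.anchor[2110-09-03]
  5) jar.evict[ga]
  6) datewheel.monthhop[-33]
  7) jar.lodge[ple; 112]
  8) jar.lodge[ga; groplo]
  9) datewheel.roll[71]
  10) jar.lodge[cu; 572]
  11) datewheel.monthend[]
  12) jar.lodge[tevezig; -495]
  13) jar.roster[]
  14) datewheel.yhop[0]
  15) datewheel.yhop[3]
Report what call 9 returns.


I try anchor passing d='1957-04-10', yielding 1957-04-10.
I use roll passing n='-78', → 1957-01-22.
Calling recall passing k='ga', — result: 439.
Calling anchor passing d='2110-09-03', yielding 2110-09-03.
Now I run evict passing k='ga', yielding 439.
Calling monthhop passing n='-33': 2107-12-03.
Now I run lodge passing k='ple', v='112', which returns nil.
I invoke lodge passing k='ga', v='groplo', → nil.
I use roll passing n='71', and see 2108-02-12.
Then lodge passing k='cu', v='572', yielding gislidru.
I invoke monthend, giving 2108-02-29.
I call lodge passing k='tevezig', v='-495': nil.
Now I run roster(), → [cu, ga, ple, tevezig].
I run yhop passing n='0', and see 2108-02-29.
I call yhop passing n='3', yielding 2111-02-28.

Answer: 2108-02-12


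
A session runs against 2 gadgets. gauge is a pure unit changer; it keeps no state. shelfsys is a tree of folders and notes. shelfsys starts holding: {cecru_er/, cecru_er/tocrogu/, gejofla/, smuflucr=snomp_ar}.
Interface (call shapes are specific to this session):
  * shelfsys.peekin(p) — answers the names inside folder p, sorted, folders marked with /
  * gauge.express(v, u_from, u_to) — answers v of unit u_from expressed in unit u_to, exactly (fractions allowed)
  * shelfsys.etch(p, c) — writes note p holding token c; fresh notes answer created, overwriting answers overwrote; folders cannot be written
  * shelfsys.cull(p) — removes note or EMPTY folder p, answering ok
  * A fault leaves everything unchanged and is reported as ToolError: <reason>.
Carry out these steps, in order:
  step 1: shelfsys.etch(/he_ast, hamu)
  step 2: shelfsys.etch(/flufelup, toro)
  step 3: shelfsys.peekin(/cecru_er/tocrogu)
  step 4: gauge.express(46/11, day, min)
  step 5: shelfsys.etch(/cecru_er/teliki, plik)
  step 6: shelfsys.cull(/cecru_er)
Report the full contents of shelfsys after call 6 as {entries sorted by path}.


==> etch(p='/he_ast', c='hamu')
<== created
==> etch(p='/flufelup', c='toro')
<== created
==> peekin(p='/cecru_er/tocrogu')
<== []
==> express(v='46/11', u_from='day', u_to='min')
<== 66240/11
==> etch(p='/cecru_er/teliki', c='plik')
<== created
==> cull(p='/cecru_er')
<== ToolError: not empty

Answer: {cecru_er/, cecru_er/teliki=plik, cecru_er/tocrogu/, flufelup=toro, gejofla/, he_ast=hamu, smuflucr=snomp_ar}


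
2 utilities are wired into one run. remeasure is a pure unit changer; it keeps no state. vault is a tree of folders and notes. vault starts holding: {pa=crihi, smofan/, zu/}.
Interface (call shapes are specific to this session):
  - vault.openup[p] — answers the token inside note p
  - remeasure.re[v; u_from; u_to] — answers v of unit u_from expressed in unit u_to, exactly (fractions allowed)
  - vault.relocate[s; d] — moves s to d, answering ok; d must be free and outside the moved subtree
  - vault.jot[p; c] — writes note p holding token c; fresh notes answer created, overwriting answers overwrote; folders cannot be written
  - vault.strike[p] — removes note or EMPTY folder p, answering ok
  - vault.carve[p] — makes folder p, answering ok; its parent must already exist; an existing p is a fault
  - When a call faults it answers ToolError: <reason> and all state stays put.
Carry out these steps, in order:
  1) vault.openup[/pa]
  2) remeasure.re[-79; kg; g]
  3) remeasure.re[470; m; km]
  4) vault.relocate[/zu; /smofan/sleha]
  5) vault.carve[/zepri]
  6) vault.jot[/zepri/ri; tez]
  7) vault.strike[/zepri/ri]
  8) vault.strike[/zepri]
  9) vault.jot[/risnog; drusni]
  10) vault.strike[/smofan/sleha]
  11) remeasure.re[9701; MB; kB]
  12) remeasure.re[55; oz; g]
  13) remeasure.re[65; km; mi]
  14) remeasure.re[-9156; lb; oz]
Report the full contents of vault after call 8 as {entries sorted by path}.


·→ vault.openup(p='/pa')
·← crihi
·→ remeasure.re(v='-79', u_from='kg', u_to='g')
·← -79000
·→ remeasure.re(v='470', u_from='m', u_to='km')
·← 47/100
·→ vault.relocate(s='/zu', d='/smofan/sleha')
·← ok
·→ vault.carve(p='/zepri')
·← ok
·→ vault.jot(p='/zepri/ri', c='tez')
·← created
·→ vault.strike(p='/zepri/ri')
·← ok
·→ vault.strike(p='/zepri')
·← ok
·→ vault.jot(p='/risnog', c='drusni')
·← created
·→ vault.strike(p='/smofan/sleha')
·← ok
·→ remeasure.re(v='9701', u_from='MB', u_to='kB')
·← 9701000
·→ remeasure.re(v='55', u_from='oz', u_to='g')
·← 498951607/320000
·→ remeasure.re(v='65', u_from='km', u_to='mi')
·← 1015625/25146
·→ remeasure.re(v='-9156', u_from='lb', u_to='oz')
·← -146496

Answer: {pa=crihi, smofan/, smofan/sleha/}


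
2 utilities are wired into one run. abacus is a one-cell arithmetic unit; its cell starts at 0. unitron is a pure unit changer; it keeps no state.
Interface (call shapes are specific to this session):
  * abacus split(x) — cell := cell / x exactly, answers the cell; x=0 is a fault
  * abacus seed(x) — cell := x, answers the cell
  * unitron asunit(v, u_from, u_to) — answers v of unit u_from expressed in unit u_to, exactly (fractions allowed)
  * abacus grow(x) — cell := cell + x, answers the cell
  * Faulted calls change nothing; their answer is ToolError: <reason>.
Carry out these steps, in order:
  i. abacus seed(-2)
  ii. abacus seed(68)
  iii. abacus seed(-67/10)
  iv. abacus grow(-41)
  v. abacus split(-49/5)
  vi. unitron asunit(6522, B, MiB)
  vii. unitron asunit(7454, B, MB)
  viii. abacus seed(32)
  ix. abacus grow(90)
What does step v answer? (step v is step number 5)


Answer: 477/98

Derivation:
I invoke abacus seed passing x='-2', — result: -2.
Using abacus seed passing x='68', → 68.
I use abacus seed passing x='-67/10', giving -67/10.
Now I run abacus grow passing x='-41', → -477/10.
Calling abacus split passing x='-49/5', yielding 477/98.
Then unitron asunit passing v='6522', u_from='B', u_to='MiB': 3261/524288.
Calling unitron asunit passing v='7454', u_from='B', u_to='MB', yielding 3727/500000.
Invoking abacus seed passing x='32': 32.
I call abacus grow passing x='90', yielding 122.


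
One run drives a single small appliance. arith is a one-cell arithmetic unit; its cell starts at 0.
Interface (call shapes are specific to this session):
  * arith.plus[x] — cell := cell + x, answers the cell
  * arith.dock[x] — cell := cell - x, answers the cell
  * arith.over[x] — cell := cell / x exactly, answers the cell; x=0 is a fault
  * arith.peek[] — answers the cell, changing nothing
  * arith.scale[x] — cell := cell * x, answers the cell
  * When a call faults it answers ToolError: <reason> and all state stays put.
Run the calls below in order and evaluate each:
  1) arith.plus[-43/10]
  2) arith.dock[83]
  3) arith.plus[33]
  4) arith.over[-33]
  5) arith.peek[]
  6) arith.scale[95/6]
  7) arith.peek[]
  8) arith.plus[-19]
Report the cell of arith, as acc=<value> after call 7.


Answer: acc=3439/132

Derivation:
I invoke plus using x→-43/10, → -43/10.
Invoking dock using x→83: -873/10.
I call plus using x→33, and observe -543/10.
Now I run over using x→-33, which returns 181/110.
I use peek, → 181/110.
I try scale using x→95/6, and observe 3439/132.
I call peek, — result: 3439/132.
I invoke plus using x→-19, which returns 931/132.


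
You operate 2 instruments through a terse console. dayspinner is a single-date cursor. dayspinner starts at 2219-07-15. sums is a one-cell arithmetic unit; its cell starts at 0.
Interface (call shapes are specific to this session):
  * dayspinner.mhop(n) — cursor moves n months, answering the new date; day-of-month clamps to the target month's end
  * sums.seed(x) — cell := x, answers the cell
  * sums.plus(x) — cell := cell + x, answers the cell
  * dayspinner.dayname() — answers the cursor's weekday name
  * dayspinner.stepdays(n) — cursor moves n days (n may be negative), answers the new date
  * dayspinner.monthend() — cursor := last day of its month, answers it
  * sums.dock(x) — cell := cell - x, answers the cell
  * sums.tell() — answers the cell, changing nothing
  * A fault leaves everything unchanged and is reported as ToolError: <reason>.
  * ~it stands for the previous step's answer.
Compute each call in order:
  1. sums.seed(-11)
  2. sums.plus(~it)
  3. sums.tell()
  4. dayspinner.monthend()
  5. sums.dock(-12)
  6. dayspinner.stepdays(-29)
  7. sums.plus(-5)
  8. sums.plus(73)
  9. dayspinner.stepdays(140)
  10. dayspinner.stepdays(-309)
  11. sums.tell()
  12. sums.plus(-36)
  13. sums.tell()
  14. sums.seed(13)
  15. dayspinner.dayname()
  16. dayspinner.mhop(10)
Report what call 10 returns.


>> seed(x→-11)
<< -11
>> plus(x→~it)
<< -22
>> tell()
<< -22
>> monthend()
<< 2219-07-31
>> dock(x→-12)
<< -10
>> stepdays(n→-29)
<< 2219-07-02
>> plus(x→-5)
<< -15
>> plus(x→73)
<< 58
>> stepdays(n→140)
<< 2219-11-19
>> stepdays(n→-309)
<< 2219-01-14
>> tell()
<< 58
>> plus(x→-36)
<< 22
>> tell()
<< 22
>> seed(x→13)
<< 13
>> dayname()
<< Thursday
>> mhop(n→10)
<< 2219-11-14

Answer: 2219-01-14


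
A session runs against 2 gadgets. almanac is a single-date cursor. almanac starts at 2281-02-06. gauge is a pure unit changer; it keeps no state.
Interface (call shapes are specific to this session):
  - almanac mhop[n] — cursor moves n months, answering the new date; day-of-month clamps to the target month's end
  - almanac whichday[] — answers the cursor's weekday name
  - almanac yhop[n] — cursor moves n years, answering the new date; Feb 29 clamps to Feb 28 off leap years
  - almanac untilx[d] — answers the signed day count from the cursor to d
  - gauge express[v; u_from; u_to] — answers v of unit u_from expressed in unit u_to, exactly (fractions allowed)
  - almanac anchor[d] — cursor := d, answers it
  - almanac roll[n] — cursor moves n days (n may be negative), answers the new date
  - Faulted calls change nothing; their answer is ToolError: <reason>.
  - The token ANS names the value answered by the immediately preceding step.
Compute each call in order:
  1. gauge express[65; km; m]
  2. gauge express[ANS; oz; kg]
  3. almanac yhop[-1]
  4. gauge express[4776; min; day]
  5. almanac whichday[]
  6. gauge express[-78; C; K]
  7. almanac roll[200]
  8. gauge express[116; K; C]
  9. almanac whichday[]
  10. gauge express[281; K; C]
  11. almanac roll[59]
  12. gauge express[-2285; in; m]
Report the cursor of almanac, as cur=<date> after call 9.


Answer: cur=2280-08-24

Derivation:
CALL gauge express[v: 65; u_from: km; u_to: m]
RET  65000
CALL gauge express[v: ANS; u_from: oz; u_to: kg]
RET  589670081/320000
CALL almanac yhop[n: -1]
RET  2280-02-06
CALL gauge express[v: 4776; u_from: min; u_to: day]
RET  199/60
CALL almanac whichday[]
RET  Friday
CALL gauge express[v: -78; u_from: C; u_to: K]
RET  3903/20
CALL almanac roll[n: 200]
RET  2280-08-24
CALL gauge express[v: 116; u_from: K; u_to: C]
RET  -3143/20
CALL almanac whichday[]
RET  Tuesday
CALL gauge express[v: 281; u_from: K; u_to: C]
RET  157/20
CALL almanac roll[n: 59]
RET  2280-10-22
CALL gauge express[v: -2285; u_from: in; u_to: m]
RET  -58039/1000


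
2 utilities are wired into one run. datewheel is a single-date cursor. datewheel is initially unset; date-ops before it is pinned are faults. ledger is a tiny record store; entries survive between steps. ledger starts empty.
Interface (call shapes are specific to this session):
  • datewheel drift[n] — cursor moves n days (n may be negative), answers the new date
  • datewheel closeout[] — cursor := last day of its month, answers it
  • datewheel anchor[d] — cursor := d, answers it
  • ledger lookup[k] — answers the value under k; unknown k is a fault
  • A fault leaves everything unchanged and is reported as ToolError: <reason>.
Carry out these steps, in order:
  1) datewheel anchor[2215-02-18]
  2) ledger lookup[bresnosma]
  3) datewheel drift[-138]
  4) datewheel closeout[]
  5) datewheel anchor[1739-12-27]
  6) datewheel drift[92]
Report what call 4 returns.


Answer: 2214-10-31

Derivation:
·→ datewheel anchor(d=2215-02-18)
·← 2215-02-18
·→ ledger lookup(k=bresnosma)
·← ToolError: no such key bresnosma
·→ datewheel drift(n=-138)
·← 2214-10-03
·→ datewheel closeout()
·← 2214-10-31
·→ datewheel anchor(d=1739-12-27)
·← 1739-12-27
·→ datewheel drift(n=92)
·← 1740-03-28


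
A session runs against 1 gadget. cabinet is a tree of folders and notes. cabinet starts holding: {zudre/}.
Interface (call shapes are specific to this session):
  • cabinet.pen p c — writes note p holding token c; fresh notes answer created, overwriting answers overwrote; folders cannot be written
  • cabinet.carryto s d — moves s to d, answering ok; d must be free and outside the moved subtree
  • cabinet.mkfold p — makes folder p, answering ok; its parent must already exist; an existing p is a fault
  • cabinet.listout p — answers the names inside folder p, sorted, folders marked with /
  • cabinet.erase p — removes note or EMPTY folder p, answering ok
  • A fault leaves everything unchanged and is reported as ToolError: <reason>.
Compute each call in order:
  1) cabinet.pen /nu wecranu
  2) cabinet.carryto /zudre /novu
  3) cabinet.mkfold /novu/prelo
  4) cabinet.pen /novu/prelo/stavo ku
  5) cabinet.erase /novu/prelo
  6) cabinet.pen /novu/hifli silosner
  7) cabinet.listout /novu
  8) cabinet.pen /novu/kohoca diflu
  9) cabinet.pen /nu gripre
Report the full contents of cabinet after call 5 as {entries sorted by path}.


Answer: {novu/, novu/prelo/, novu/prelo/stavo=ku, nu=wecranu}

Derivation:
~$ cabinet.pen p=/nu c=wecranu
[out] created
~$ cabinet.carryto s=/zudre d=/novu
[out] ok
~$ cabinet.mkfold p=/novu/prelo
[out] ok
~$ cabinet.pen p=/novu/prelo/stavo c=ku
[out] created
~$ cabinet.erase p=/novu/prelo
[out] ToolError: not empty
~$ cabinet.pen p=/novu/hifli c=silosner
[out] created
~$ cabinet.listout p=/novu
[out] [hifli, prelo/]
~$ cabinet.pen p=/novu/kohoca c=diflu
[out] created
~$ cabinet.pen p=/nu c=gripre
[out] overwrote


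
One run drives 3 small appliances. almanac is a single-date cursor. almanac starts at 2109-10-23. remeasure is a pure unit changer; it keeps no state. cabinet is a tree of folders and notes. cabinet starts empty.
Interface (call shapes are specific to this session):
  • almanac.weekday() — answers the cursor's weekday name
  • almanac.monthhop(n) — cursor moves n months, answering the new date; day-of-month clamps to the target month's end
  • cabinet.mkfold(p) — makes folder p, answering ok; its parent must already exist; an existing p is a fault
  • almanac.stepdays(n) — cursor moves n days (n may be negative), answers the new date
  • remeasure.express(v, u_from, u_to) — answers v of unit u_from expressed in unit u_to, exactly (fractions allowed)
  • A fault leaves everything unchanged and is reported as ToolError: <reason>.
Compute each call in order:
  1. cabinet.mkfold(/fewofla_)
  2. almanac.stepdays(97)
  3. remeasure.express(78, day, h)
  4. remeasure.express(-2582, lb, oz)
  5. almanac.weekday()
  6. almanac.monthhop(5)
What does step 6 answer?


Answer: 2110-06-28

Derivation:
Using cabinet.mkfold(p: /fewofla_), giving ok.
Then almanac.stepdays(n: 97), giving 2110-01-28.
I try remeasure.express(v: 78, u_from: day, u_to: h), yielding 1872.
I run remeasure.express(v: -2582, u_from: lb, u_to: oz), which returns -41312.
I run almanac.weekday, and get Tuesday.
I invoke almanac.monthhop(n: 5), which returns 2110-06-28.
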